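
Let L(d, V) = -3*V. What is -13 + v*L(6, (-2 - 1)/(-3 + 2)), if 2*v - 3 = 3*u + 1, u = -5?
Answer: 73/2 ≈ 36.500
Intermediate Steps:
v = -11/2 (v = 3/2 + (3*(-5) + 1)/2 = 3/2 + (-15 + 1)/2 = 3/2 + (½)*(-14) = 3/2 - 7 = -11/2 ≈ -5.5000)
-13 + v*L(6, (-2 - 1)/(-3 + 2)) = -13 - (-33)*(-2 - 1)/(-3 + 2)/2 = -13 - (-33)*(-3/(-1))/2 = -13 - (-33)*(-3*(-1))/2 = -13 - (-33)*3/2 = -13 - 11/2*(-9) = -13 + 99/2 = 73/2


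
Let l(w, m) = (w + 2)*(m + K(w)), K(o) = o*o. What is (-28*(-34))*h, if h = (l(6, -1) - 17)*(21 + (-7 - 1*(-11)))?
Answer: 6259400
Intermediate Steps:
K(o) = o**2
l(w, m) = (2 + w)*(m + w**2) (l(w, m) = (w + 2)*(m + w**2) = (2 + w)*(m + w**2))
h = 6575 (h = ((6**3 + 2*(-1) + 2*6**2 - 1*6) - 17)*(21 + (-7 - 1*(-11))) = ((216 - 2 + 2*36 - 6) - 17)*(21 + (-7 + 11)) = ((216 - 2 + 72 - 6) - 17)*(21 + 4) = (280 - 17)*25 = 263*25 = 6575)
(-28*(-34))*h = -28*(-34)*6575 = 952*6575 = 6259400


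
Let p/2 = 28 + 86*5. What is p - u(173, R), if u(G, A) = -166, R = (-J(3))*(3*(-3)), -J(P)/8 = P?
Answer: 1082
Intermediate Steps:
J(P) = -8*P
R = -216 (R = (-(-8)*3)*(3*(-3)) = -1*(-24)*(-9) = 24*(-9) = -216)
p = 916 (p = 2*(28 + 86*5) = 2*(28 + 430) = 2*458 = 916)
p - u(173, R) = 916 - 1*(-166) = 916 + 166 = 1082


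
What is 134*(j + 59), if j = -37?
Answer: 2948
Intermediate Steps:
134*(j + 59) = 134*(-37 + 59) = 134*22 = 2948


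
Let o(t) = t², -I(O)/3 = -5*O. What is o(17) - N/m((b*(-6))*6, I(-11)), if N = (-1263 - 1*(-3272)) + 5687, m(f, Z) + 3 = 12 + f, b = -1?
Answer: 5309/45 ≈ 117.98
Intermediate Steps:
I(O) = 15*O (I(O) = -(-15)*O = 15*O)
m(f, Z) = 9 + f (m(f, Z) = -3 + (12 + f) = 9 + f)
N = 7696 (N = (-1263 + 3272) + 5687 = 2009 + 5687 = 7696)
o(17) - N/m((b*(-6))*6, I(-11)) = 17² - 7696/(9 - 1*(-6)*6) = 289 - 7696/(9 + 6*6) = 289 - 7696/(9 + 36) = 289 - 7696/45 = 5309/45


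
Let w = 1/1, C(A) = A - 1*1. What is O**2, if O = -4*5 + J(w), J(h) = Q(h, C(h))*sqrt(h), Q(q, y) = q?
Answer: 361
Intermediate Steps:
C(A) = -1 + A (C(A) = A - 1 = -1 + A)
w = 1
J(h) = h**(3/2) (J(h) = h*sqrt(h) = h**(3/2))
O = -19 (O = -4*5 + 1**(3/2) = -20 + 1 = -19)
O**2 = (-19)**2 = 361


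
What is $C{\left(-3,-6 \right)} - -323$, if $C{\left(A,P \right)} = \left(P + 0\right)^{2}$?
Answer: $359$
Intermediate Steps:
$C{\left(A,P \right)} = P^{2}$
$C{\left(-3,-6 \right)} - -323 = \left(-6\right)^{2} - -323 = 36 + 323 = 359$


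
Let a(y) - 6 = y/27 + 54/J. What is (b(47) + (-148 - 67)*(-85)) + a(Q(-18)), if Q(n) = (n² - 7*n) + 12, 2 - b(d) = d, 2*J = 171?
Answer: 3121390/171 ≈ 18254.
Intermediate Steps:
J = 171/2 (J = (½)*171 = 171/2 ≈ 85.500)
b(d) = 2 - d
Q(n) = 12 + n² - 7*n
a(y) = 126/19 + y/27 (a(y) = 6 + (y/27 + 54/(171/2)) = 6 + (y*(1/27) + 54*(2/171)) = 6 + (y/27 + 12/19) = 6 + (12/19 + y/27) = 126/19 + y/27)
(b(47) + (-148 - 67)*(-85)) + a(Q(-18)) = ((2 - 1*47) + (-148 - 67)*(-85)) + (126/19 + (12 + (-18)² - 7*(-18))/27) = ((2 - 47) - 215*(-85)) + (126/19 + (12 + 324 + 126)/27) = (-45 + 18275) + (126/19 + (1/27)*462) = 18230 + (126/19 + 154/9) = 18230 + 4060/171 = 3121390/171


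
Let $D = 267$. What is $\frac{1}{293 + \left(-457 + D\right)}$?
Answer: $\frac{1}{103} \approx 0.0097087$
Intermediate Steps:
$\frac{1}{293 + \left(-457 + D\right)} = \frac{1}{293 + \left(-457 + 267\right)} = \frac{1}{293 - 190} = \frac{1}{103}$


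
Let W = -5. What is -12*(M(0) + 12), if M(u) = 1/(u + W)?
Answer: -708/5 ≈ -141.60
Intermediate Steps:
M(u) = 1/(-5 + u) (M(u) = 1/(u - 5) = 1/(-5 + u))
-12*(M(0) + 12) = -12*(1/(-5 + 0) + 12) = -12*(1/(-5) + 12) = -12*(-1/5 + 12) = -12*59/5 = -708/5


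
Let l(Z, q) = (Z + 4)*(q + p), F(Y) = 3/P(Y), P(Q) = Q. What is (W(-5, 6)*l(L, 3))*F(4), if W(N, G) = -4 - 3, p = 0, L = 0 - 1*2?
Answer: -63/2 ≈ -31.500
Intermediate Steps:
L = -2 (L = 0 - 2 = -2)
W(N, G) = -7
F(Y) = 3/Y
l(Z, q) = q*(4 + Z) (l(Z, q) = (Z + 4)*(q + 0) = (4 + Z)*q = q*(4 + Z))
(W(-5, 6)*l(L, 3))*F(4) = (-21*(4 - 2))*(3/4) = (-21*2)*(3*(¼)) = -7*6*(¾) = -42*¾ = -63/2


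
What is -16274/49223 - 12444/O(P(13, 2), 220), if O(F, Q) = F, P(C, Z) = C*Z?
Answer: -306477068/639899 ≈ -478.95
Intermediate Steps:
-16274/49223 - 12444/O(P(13, 2), 220) = -16274/49223 - 12444/(13*2) = -16274*1/49223 - 12444/26 = -16274/49223 - 12444*1/26 = -16274/49223 - 6222/13 = -306477068/639899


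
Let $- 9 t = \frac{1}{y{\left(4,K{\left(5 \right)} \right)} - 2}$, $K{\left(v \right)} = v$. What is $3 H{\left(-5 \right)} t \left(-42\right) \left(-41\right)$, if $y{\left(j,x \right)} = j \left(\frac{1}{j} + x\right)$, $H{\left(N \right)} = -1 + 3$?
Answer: $- \frac{1148}{19} \approx -60.421$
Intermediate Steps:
$H{\left(N \right)} = 2$
$y{\left(j,x \right)} = j \left(x + \frac{1}{j}\right)$
$t = - \frac{1}{171}$ ($t = - \frac{1}{9 \left(\left(1 + 4 \cdot 5\right) - 2\right)} = - \frac{1}{9 \left(\left(1 + 20\right) - 2\right)} = - \frac{1}{9 \left(21 - 2\right)} = - \frac{1}{9 \cdot 19} = \left(- \frac{1}{9}\right) \frac{1}{19} = - \frac{1}{171} \approx -0.005848$)
$3 H{\left(-5 \right)} t \left(-42\right) \left(-41\right) = 3 \cdot 2 \left(- \frac{1}{171}\right) \left(-42\right) \left(-41\right) = 6 \left(- \frac{1}{171}\right) \left(-42\right) \left(-41\right) = \left(- \frac{2}{57}\right) \left(-42\right) \left(-41\right) = \frac{28}{19} \left(-41\right) = - \frac{1148}{19}$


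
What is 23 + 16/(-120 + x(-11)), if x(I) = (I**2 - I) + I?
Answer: 39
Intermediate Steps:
x(I) = I**2
23 + 16/(-120 + x(-11)) = 23 + 16/(-120 + (-11)**2) = 23 + 16/(-120 + 121) = 23 + 16/1 = 23 + 16*1 = 23 + 16 = 39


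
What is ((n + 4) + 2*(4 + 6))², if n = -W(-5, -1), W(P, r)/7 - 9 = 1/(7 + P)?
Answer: 7225/4 ≈ 1806.3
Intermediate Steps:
W(P, r) = 63 + 7/(7 + P)
n = -133/2 (n = -7*(64 + 9*(-5))/(7 - 5) = -7*(64 - 45)/2 = -7*19/2 = -1*133/2 = -133/2 ≈ -66.500)
((n + 4) + 2*(4 + 6))² = ((-133/2 + 4) + 2*(4 + 6))² = (-125/2 + 2*10)² = (-125/2 + 20)² = (-85/2)² = 7225/4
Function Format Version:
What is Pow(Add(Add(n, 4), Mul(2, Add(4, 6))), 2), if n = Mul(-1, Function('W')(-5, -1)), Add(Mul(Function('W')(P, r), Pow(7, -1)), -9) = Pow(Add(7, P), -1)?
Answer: Rational(7225, 4) ≈ 1806.3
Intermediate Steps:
Function('W')(P, r) = Add(63, Mul(7, Pow(Add(7, P), -1)))
n = Rational(-133, 2) (n = Mul(-1, Mul(7, Pow(Add(7, -5), -1), Add(64, Mul(9, -5)))) = Mul(-1, Mul(7, Pow(2, -1), Add(64, -45))) = Mul(-1, Mul(7, Rational(1, 2), 19)) = Mul(-1, Rational(133, 2)) = Rational(-133, 2) ≈ -66.500)
Pow(Add(Add(n, 4), Mul(2, Add(4, 6))), 2) = Pow(Add(Add(Rational(-133, 2), 4), Mul(2, Add(4, 6))), 2) = Pow(Add(Rational(-125, 2), Mul(2, 10)), 2) = Pow(Add(Rational(-125, 2), 20), 2) = Pow(Rational(-85, 2), 2) = Rational(7225, 4)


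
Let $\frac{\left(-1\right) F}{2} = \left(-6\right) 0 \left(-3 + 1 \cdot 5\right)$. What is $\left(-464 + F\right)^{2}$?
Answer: $215296$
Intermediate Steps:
$F = 0$ ($F = - 2 \left(-6\right) 0 \left(-3 + 1 \cdot 5\right) = - 2 \cdot 0 \left(-3 + 5\right) = - 2 \cdot 0 \cdot 2 = \left(-2\right) 0 = 0$)
$\left(-464 + F\right)^{2} = \left(-464 + 0\right)^{2} = \left(-464\right)^{2} = 215296$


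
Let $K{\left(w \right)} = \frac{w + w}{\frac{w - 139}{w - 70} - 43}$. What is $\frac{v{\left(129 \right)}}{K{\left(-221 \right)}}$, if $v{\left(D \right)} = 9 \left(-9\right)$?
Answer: $- \frac{328131}{42874} \approx -7.6534$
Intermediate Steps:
$v{\left(D \right)} = -81$
$K{\left(w \right)} = \frac{2 w}{-43 + \frac{-139 + w}{-70 + w}}$ ($K{\left(w \right)} = \frac{2 w}{\frac{-139 + w}{-70 + w} - 43} = \frac{2 w}{-43 + \frac{-139 + w}{-70 + w}}$)
$\frac{v{\left(129 \right)}}{K{\left(-221 \right)}} = - \frac{81}{\frac{2}{3} \left(-221\right) \frac{1}{-957 + 14 \left(-221\right)} \left(70 - -221\right)} = - \frac{81}{\frac{2}{3} \left(-221\right) \frac{1}{-957 - 3094} \left(70 + 221\right)} = - \frac{81}{\frac{2}{3} \left(-221\right) \frac{1}{-4051} \cdot 291} = - \frac{81}{\frac{2}{3} \left(-221\right) \left(- \frac{1}{4051}\right) 291} = - \frac{81}{\frac{42874}{4051}} = \left(-81\right) \frac{4051}{42874} = - \frac{328131}{42874}$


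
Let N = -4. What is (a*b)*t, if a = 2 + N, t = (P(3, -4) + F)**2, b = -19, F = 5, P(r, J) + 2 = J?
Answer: 38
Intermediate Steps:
P(r, J) = -2 + J
t = 1 (t = ((-2 - 4) + 5)**2 = (-6 + 5)**2 = (-1)**2 = 1)
a = -2 (a = 2 - 4 = -2)
(a*b)*t = -2*(-19)*1 = 38*1 = 38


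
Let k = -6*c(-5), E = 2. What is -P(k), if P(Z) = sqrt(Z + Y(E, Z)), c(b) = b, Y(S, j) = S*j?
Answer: -3*sqrt(10) ≈ -9.4868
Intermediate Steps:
k = 30 (k = -6*(-5) = 30)
P(Z) = sqrt(3)*sqrt(Z) (P(Z) = sqrt(Z + 2*Z) = sqrt(3*Z) = sqrt(3)*sqrt(Z))
-P(k) = -sqrt(3)*sqrt(30) = -3*sqrt(10)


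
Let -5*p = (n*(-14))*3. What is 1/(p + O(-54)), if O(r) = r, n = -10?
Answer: -1/138 ≈ -0.0072464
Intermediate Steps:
p = -84 (p = -(-10*(-14))*3/5 = -28*3 = -1/5*420 = -84)
1/(p + O(-54)) = 1/(-84 - 54) = 1/(-138) = -1/138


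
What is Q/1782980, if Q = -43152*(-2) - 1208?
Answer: 21274/445745 ≈ 0.047727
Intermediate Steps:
Q = 85096 (Q = -1488*(-58) - 1208 = 86304 - 1208 = 85096)
Q/1782980 = 85096/1782980 = 85096*(1/1782980) = 21274/445745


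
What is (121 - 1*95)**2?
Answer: 676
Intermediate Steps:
(121 - 1*95)**2 = (121 - 95)**2 = 26**2 = 676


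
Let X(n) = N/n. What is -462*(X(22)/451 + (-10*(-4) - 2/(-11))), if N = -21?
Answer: -8371923/451 ≈ -18563.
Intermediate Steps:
X(n) = -21/n
-462*(X(22)/451 + (-10*(-4) - 2/(-11))) = -462*(-21/22/451 + (-10*(-4) - 2/(-11))) = -462*(-21*1/22*(1/451) + (40 - 2*(-1/11))) = -462*(-21/22*1/451 + (40 + 2/11)) = -462*(-21/9922 + 442/11) = -462*398663/9922 = -8371923/451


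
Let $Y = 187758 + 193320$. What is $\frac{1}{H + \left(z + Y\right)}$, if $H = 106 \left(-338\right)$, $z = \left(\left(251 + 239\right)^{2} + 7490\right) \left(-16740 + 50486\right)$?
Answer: $\frac{1}{8355517390} \approx 1.1968 \cdot 10^{-10}$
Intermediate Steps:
$Y = 381078$
$z = 8355172140$ ($z = \left(490^{2} + 7490\right) 33746 = \left(240100 + 7490\right) 33746 = 247590 \cdot 33746 = 8355172140$)
$H = -35828$
$\frac{1}{H + \left(z + Y\right)} = \frac{1}{-35828 + \left(8355172140 + 381078\right)} = \frac{1}{-35828 + 8355553218} = \frac{1}{8355517390}$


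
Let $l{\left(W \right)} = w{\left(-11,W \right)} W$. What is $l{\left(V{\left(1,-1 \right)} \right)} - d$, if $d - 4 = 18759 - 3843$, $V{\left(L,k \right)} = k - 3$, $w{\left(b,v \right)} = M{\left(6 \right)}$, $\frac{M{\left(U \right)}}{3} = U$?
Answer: $-14992$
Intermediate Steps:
$M{\left(U \right)} = 3 U$
$w{\left(b,v \right)} = 18$ ($w{\left(b,v \right)} = 3 \cdot 6 = 18$)
$V{\left(L,k \right)} = -3 + k$ ($V{\left(L,k \right)} = k - 3 = -3 + k$)
$l{\left(W \right)} = 18 W$
$d = 14920$ ($d = 4 + \left(18759 - 3843\right) = 4 + 14916 = 14920$)
$l{\left(V{\left(1,-1 \right)} \right)} - d = 18 \left(-3 - 1\right) - 14920 = 18 \left(-4\right) - 14920 = -72 - 14920 = -14992$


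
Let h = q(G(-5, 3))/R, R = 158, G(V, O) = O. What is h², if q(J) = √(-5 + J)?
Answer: -1/12482 ≈ -8.0115e-5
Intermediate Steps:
h = I*√2/158 (h = √(-5 + 3)/158 = √(-2)*(1/158) = (I*√2)*(1/158) = I*√2/158 ≈ 0.0089507*I)
h² = (I*√2/158)² = -1/12482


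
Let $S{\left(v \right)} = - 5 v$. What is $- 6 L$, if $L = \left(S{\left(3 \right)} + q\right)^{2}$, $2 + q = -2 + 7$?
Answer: $-864$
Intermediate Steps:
$q = 3$ ($q = -2 + \left(-2 + 7\right) = -2 + 5 = 3$)
$L = 144$ ($L = \left(\left(-5\right) 3 + 3\right)^{2} = \left(-15 + 3\right)^{2} = \left(-12\right)^{2} = 144$)
$- 6 L = \left(-6\right) 144 = -864$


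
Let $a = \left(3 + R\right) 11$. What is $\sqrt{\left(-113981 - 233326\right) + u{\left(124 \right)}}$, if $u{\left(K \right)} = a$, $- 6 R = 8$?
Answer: $\frac{i \sqrt{3125598}}{3} \approx 589.31 i$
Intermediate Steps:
$R = - \frac{4}{3}$ ($R = \left(- \frac{1}{6}\right) 8 = - \frac{4}{3} \approx -1.3333$)
$a = \frac{55}{3}$ ($a = \left(3 - \frac{4}{3}\right) 11 = \frac{5}{3} \cdot 11 = \frac{55}{3} \approx 18.333$)
$u{\left(K \right)} = \frac{55}{3}$
$\sqrt{\left(-113981 - 233326\right) + u{\left(124 \right)}} = \sqrt{\left(-113981 - 233326\right) + \frac{55}{3}} = \sqrt{-347307 + \frac{55}{3}} = \sqrt{- \frac{1041866}{3}} = \frac{i \sqrt{3125598}}{3}$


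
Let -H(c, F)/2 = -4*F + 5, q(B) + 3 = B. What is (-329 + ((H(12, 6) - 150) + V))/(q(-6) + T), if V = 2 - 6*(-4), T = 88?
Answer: -415/79 ≈ -5.2532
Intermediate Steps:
q(B) = -3 + B
V = 26 (V = 2 + 24 = 26)
H(c, F) = -10 + 8*F (H(c, F) = -2*(-4*F + 5) = -2*(5 - 4*F) = -10 + 8*F)
(-329 + ((H(12, 6) - 150) + V))/(q(-6) + T) = (-329 + (((-10 + 8*6) - 150) + 26))/((-3 - 6) + 88) = (-329 + (((-10 + 48) - 150) + 26))/(-9 + 88) = (-329 + ((38 - 150) + 26))/79 = (-329 + (-112 + 26))*(1/79) = (-329 - 86)*(1/79) = -415*1/79 = -415/79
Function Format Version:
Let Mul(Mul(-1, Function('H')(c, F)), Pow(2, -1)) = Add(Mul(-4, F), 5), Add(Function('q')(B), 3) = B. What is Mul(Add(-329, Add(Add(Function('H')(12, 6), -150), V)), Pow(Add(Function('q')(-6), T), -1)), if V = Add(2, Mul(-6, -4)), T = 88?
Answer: Rational(-415, 79) ≈ -5.2532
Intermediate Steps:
Function('q')(B) = Add(-3, B)
V = 26 (V = Add(2, 24) = 26)
Function('H')(c, F) = Add(-10, Mul(8, F)) (Function('H')(c, F) = Mul(-2, Add(Mul(-4, F), 5)) = Mul(-2, Add(5, Mul(-4, F))) = Add(-10, Mul(8, F)))
Mul(Add(-329, Add(Add(Function('H')(12, 6), -150), V)), Pow(Add(Function('q')(-6), T), -1)) = Mul(Add(-329, Add(Add(Add(-10, Mul(8, 6)), -150), 26)), Pow(Add(Add(-3, -6), 88), -1)) = Mul(Add(-329, Add(Add(Add(-10, 48), -150), 26)), Pow(Add(-9, 88), -1)) = Mul(Add(-329, Add(Add(38, -150), 26)), Pow(79, -1)) = Mul(Add(-329, Add(-112, 26)), Rational(1, 79)) = Mul(Add(-329, -86), Rational(1, 79)) = Mul(-415, Rational(1, 79)) = Rational(-415, 79)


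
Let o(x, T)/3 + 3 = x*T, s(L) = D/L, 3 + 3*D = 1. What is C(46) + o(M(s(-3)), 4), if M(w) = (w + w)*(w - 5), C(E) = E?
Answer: 311/27 ≈ 11.519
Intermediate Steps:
D = -⅔ (D = -1 + (⅓)*1 = -1 + ⅓ = -⅔ ≈ -0.66667)
s(L) = -2/(3*L)
M(w) = 2*w*(-5 + w) (M(w) = (2*w)*(-5 + w) = 2*w*(-5 + w))
o(x, T) = -9 + 3*T*x (o(x, T) = -9 + 3*(x*T) = -9 + 3*(T*x) = -9 + 3*T*x)
C(46) + o(M(s(-3)), 4) = 46 + (-9 + 3*4*(2*(-⅔/(-3))*(-5 - ⅔/(-3)))) = 46 + (-9 + 3*4*(2*(-⅔*(-⅓))*(-5 - ⅔*(-⅓)))) = 46 + (-9 + 3*4*(2*(2/9)*(-5 + 2/9))) = 46 + (-9 + 3*4*(2*(2/9)*(-43/9))) = 46 + (-9 + 3*4*(-172/81)) = 46 + (-9 - 688/27) = 46 - 931/27 = 311/27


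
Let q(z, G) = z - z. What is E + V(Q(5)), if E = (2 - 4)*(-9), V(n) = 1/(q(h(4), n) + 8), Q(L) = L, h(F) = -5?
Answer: 145/8 ≈ 18.125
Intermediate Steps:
q(z, G) = 0
V(n) = ⅛ (V(n) = 1/(0 + 8) = 1/8 = ⅛)
E = 18 (E = -2*(-9) = 18)
E + V(Q(5)) = 18 + ⅛ = 145/8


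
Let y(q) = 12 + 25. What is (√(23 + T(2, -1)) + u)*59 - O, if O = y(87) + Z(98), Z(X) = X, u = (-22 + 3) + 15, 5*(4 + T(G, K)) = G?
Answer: -371 + 59*√485/5 ≈ -111.13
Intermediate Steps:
T(G, K) = -4 + G/5
u = -4 (u = -19 + 15 = -4)
y(q) = 37
O = 135 (O = 37 + 98 = 135)
(√(23 + T(2, -1)) + u)*59 - O = (√(23 + (-4 + (⅕)*2)) - 4)*59 - 1*135 = (√(23 + (-4 + ⅖)) - 4)*59 - 135 = (√(23 - 18/5) - 4)*59 - 135 = (√(97/5) - 4)*59 - 135 = (√485/5 - 4)*59 - 135 = (-4 + √485/5)*59 - 135 = (-236 + 59*√485/5) - 135 = -371 + 59*√485/5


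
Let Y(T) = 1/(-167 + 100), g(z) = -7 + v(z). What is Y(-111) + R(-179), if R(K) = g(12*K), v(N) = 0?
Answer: -470/67 ≈ -7.0149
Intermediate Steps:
g(z) = -7 (g(z) = -7 + 0 = -7)
R(K) = -7
Y(T) = -1/67 (Y(T) = 1/(-67) = -1/67)
Y(-111) + R(-179) = -1/67 - 7 = -470/67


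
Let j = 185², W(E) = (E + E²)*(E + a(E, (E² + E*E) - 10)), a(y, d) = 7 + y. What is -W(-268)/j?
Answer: 37853124/34225 ≈ 1106.0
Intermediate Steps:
W(E) = (7 + 2*E)*(E + E²) (W(E) = (E + E²)*(E + (7 + E)) = (E + E²)*(7 + 2*E) = (7 + 2*E)*(E + E²))
j = 34225
-W(-268)/j = -(-268*(7 + 2*(-268)² + 9*(-268)))/34225 = -(-268*(7 + 2*71824 - 2412))/34225 = -(-268*(7 + 143648 - 2412))/34225 = -(-268*141243)/34225 = -(-37853124)/34225 = -1*(-37853124/34225) = 37853124/34225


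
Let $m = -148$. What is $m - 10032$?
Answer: $-10180$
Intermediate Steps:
$m - 10032 = -148 - 10032 = -10180$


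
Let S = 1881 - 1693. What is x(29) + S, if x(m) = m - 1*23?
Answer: 194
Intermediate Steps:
x(m) = -23 + m (x(m) = m - 23 = -23 + m)
S = 188
x(29) + S = (-23 + 29) + 188 = 6 + 188 = 194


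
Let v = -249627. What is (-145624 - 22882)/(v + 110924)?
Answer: 168506/138703 ≈ 1.2149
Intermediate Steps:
(-145624 - 22882)/(v + 110924) = (-145624 - 22882)/(-249627 + 110924) = -168506/(-138703) = -168506*(-1/138703) = 168506/138703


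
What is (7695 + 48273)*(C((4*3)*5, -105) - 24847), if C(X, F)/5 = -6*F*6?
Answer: -332841696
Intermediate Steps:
C(X, F) = -180*F (C(X, F) = 5*(-6*F*6) = 5*(-36*F) = -180*F)
(7695 + 48273)*(C((4*3)*5, -105) - 24847) = (7695 + 48273)*(-180*(-105) - 24847) = 55968*(18900 - 24847) = 55968*(-5947) = -332841696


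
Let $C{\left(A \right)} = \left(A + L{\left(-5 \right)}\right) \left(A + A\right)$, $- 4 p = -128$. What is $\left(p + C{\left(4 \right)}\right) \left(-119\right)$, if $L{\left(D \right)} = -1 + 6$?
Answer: $-12376$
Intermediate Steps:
$p = 32$ ($p = \left(- \frac{1}{4}\right) \left(-128\right) = 32$)
$L{\left(D \right)} = 5$
$C{\left(A \right)} = 2 A \left(5 + A\right)$ ($C{\left(A \right)} = \left(A + 5\right) \left(A + A\right) = \left(5 + A\right) 2 A = 2 A \left(5 + A\right)$)
$\left(p + C{\left(4 \right)}\right) \left(-119\right) = \left(32 + 2 \cdot 4 \left(5 + 4\right)\right) \left(-119\right) = \left(32 + 2 \cdot 4 \cdot 9\right) \left(-119\right) = \left(32 + 72\right) \left(-119\right) = 104 \left(-119\right) = -12376$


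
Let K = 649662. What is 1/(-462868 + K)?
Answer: 1/186794 ≈ 5.3535e-6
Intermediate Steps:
1/(-462868 + K) = 1/(-462868 + 649662) = 1/186794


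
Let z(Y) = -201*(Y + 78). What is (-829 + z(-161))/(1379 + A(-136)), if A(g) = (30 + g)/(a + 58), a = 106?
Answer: 1300028/113025 ≈ 11.502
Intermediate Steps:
z(Y) = -15678 - 201*Y (z(Y) = -201*(78 + Y) = -15678 - 201*Y)
A(g) = 15/82 + g/164 (A(g) = (30 + g)/(106 + 58) = (30 + g)/164 = (30 + g)*(1/164) = 15/82 + g/164)
(-829 + z(-161))/(1379 + A(-136)) = (-829 + (-15678 - 201*(-161)))/(1379 + (15/82 + (1/164)*(-136))) = (-829 + (-15678 + 32361))/(1379 + (15/82 - 34/41)) = (-829 + 16683)/(1379 - 53/82) = 15854/(113025/82) = 15854*(82/113025) = 1300028/113025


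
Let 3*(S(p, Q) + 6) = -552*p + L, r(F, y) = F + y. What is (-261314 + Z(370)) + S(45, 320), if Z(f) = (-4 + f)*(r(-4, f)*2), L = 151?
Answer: -4913/3 ≈ -1637.7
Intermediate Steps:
S(p, Q) = 133/3 - 184*p (S(p, Q) = -6 + (-552*p + 151)/3 = -6 + (151 - 552*p)/3 = -6 + (151/3 - 184*p) = 133/3 - 184*p)
Z(f) = (-8 + 2*f)*(-4 + f) (Z(f) = (-4 + f)*((-4 + f)*2) = (-4 + f)*(-8 + 2*f) = (-8 + 2*f)*(-4 + f))
(-261314 + Z(370)) + S(45, 320) = (-261314 + 2*(-4 + 370)²) + (133/3 - 184*45) = (-261314 + 2*366²) + (133/3 - 8280) = (-261314 + 2*133956) - 24707/3 = (-261314 + 267912) - 24707/3 = 6598 - 24707/3 = -4913/3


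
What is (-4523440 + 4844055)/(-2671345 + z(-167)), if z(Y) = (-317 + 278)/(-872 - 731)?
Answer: -513945845/4282165996 ≈ -0.12002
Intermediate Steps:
z(Y) = 39/1603 (z(Y) = -39/(-1603) = -39*(-1/1603) = 39/1603)
(-4523440 + 4844055)/(-2671345 + z(-167)) = (-4523440 + 4844055)/(-2671345 + 39/1603) = 320615/(-4282165996/1603) = 320615*(-1603/4282165996) = -513945845/4282165996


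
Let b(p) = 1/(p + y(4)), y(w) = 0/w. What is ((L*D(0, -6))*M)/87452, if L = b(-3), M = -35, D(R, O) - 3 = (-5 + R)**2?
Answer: 245/65589 ≈ 0.0037354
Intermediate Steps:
y(w) = 0
D(R, O) = 3 + (-5 + R)**2
b(p) = 1/p (b(p) = 1/(p + 0) = 1/p)
L = -1/3 (L = 1/(-3) = -1/3 ≈ -0.33333)
((L*D(0, -6))*M)/87452 = (-(3 + (-5 + 0)**2)/3*(-35))/87452 = (-(3 + (-5)**2)/3*(-35))*(1/87452) = (-(3 + 25)/3*(-35))*(1/87452) = (-1/3*28*(-35))*(1/87452) = -28/3*(-35)*(1/87452) = (980/3)*(1/87452) = 245/65589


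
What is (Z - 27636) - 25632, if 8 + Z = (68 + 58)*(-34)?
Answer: -57560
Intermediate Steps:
Z = -4292 (Z = -8 + (68 + 58)*(-34) = -8 + 126*(-34) = -8 - 4284 = -4292)
(Z - 27636) - 25632 = (-4292 - 27636) - 25632 = -31928 - 25632 = -57560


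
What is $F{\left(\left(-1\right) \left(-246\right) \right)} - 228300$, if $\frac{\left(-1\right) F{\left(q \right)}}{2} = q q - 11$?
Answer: $-349310$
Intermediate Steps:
$F{\left(q \right)} = 22 - 2 q^{2}$ ($F{\left(q \right)} = - 2 \left(q q - 11\right) = - 2 \left(q^{2} - 11\right) = - 2 \left(-11 + q^{2}\right) = 22 - 2 q^{2}$)
$F{\left(\left(-1\right) \left(-246\right) \right)} - 228300 = \left(22 - 2 \left(\left(-1\right) \left(-246\right)\right)^{2}\right) - 228300 = \left(22 - 2 \cdot 246^{2}\right) - 228300 = \left(22 - 121032\right) - 228300 = -121010 - 228300 = -349310$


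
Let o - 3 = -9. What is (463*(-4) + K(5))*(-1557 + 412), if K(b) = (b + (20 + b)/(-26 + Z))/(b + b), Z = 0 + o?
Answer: 135683645/64 ≈ 2.1201e+6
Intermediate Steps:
o = -6 (o = 3 - 9 = -6)
Z = -6 (Z = 0 - 6 = -6)
K(b) = (-5/8 + 31*b/32)/(2*b) (K(b) = (b + (20 + b)/(-26 - 6))/(b + b) = (b + (20 + b)/(-32))/((2*b)) = (b + (20 + b)*(-1/32))*(1/(2*b)) = (b + (-5/8 - b/32))*(1/(2*b)) = (-5/8 + 31*b/32)*(1/(2*b)) = (-5/8 + 31*b/32)/(2*b))
(463*(-4) + K(5))*(-1557 + 412) = (463*(-4) + (1/64)*(-20 + 31*5)/5)*(-1557 + 412) = (-1852 + (1/64)*(⅕)*(-20 + 155))*(-1145) = (-1852 + (1/64)*(⅕)*135)*(-1145) = (-1852 + 27/64)*(-1145) = -118501/64*(-1145) = 135683645/64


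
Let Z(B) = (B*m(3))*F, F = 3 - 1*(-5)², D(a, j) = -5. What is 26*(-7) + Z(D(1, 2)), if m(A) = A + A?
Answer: 478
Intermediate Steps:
m(A) = 2*A
F = -22 (F = 3 - 1*25 = 3 - 25 = -22)
Z(B) = -132*B (Z(B) = (B*(2*3))*(-22) = (B*6)*(-22) = (6*B)*(-22) = -132*B)
26*(-7) + Z(D(1, 2)) = 26*(-7) - 132*(-5) = -182 + 660 = 478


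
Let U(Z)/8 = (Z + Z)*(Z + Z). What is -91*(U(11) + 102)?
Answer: -361634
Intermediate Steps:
U(Z) = 32*Z**2 (U(Z) = 8*((Z + Z)*(Z + Z)) = 8*((2*Z)*(2*Z)) = 8*(4*Z**2) = 32*Z**2)
-91*(U(11) + 102) = -91*(32*11**2 + 102) = -91*(32*121 + 102) = -91*(3872 + 102) = -91*3974 = -361634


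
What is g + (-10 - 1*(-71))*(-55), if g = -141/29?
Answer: -97436/29 ≈ -3359.9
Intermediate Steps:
g = -141/29 (g = -141*1/29 = -141/29 ≈ -4.8621)
g + (-10 - 1*(-71))*(-55) = -141/29 + (-10 - 1*(-71))*(-55) = -141/29 + (-10 + 71)*(-55) = -141/29 + 61*(-55) = -141/29 - 3355 = -97436/29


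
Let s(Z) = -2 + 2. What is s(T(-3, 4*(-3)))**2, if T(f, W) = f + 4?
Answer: 0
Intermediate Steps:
T(f, W) = 4 + f
s(Z) = 0
s(T(-3, 4*(-3)))**2 = 0**2 = 0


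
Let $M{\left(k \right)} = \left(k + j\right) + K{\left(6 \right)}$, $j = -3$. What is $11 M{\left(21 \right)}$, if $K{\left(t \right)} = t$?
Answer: $264$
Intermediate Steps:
$M{\left(k \right)} = 3 + k$ ($M{\left(k \right)} = \left(k - 3\right) + 6 = \left(-3 + k\right) + 6 = 3 + k$)
$11 M{\left(21 \right)} = 11 \left(3 + 21\right) = 11 \cdot 24 = 264$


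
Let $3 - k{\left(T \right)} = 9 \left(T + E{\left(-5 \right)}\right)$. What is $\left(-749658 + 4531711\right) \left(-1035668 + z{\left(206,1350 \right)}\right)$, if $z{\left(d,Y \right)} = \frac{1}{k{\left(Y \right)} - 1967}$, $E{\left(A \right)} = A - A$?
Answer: $- \frac{55283850177808109}{14114} \approx -3.917 \cdot 10^{12}$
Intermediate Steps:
$E{\left(A \right)} = 0$
$k{\left(T \right)} = 3 - 9 T$ ($k{\left(T \right)} = 3 - 9 \left(T + 0\right) = 3 - 9 T$)
$z{\left(d,Y \right)} = \frac{1}{-1964 - 9 Y}$ ($z{\left(d,Y \right)} = \frac{1}{\left(3 - 9 Y\right) - 1967} = \frac{1}{-1964 - 9 Y}$)
$\left(-749658 + 4531711\right) \left(-1035668 + z{\left(206,1350 \right)}\right) = \left(-749658 + 4531711\right) \left(-1035668 - \frac{1}{1964 + 9 \cdot 1350}\right) = 3782053 \left(-1035668 - \frac{1}{1964 + 12150}\right) = 3782053 \left(-1035668 - \frac{1}{14114}\right) = 3782053 \left(- \frac{14617418153}{14114}\right) = - \frac{55283850177808109}{14114}$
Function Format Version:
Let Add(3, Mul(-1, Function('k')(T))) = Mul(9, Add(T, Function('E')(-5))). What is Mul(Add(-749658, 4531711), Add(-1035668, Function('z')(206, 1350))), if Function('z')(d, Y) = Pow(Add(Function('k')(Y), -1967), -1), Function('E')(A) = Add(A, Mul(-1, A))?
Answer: Rational(-55283850177808109, 14114) ≈ -3.9170e+12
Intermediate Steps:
Function('E')(A) = 0
Function('k')(T) = Add(3, Mul(-9, T)) (Function('k')(T) = Add(3, Mul(-1, Mul(9, Add(T, 0)))) = Add(3, Mul(-1, Mul(9, T))) = Add(3, Mul(-9, T)))
Function('z')(d, Y) = Pow(Add(-1964, Mul(-9, Y)), -1) (Function('z')(d, Y) = Pow(Add(Add(3, Mul(-9, Y)), -1967), -1) = Pow(Add(-1964, Mul(-9, Y)), -1))
Mul(Add(-749658, 4531711), Add(-1035668, Function('z')(206, 1350))) = Mul(Add(-749658, 4531711), Add(-1035668, Mul(-1, Pow(Add(1964, Mul(9, 1350)), -1)))) = Mul(3782053, Add(-1035668, Mul(-1, Pow(Add(1964, 12150), -1)))) = Mul(3782053, Add(-1035668, Mul(-1, Pow(14114, -1)))) = Mul(3782053, Add(-1035668, Mul(-1, Rational(1, 14114)))) = Mul(3782053, Add(-1035668, Rational(-1, 14114))) = Mul(3782053, Rational(-14617418153, 14114)) = Rational(-55283850177808109, 14114)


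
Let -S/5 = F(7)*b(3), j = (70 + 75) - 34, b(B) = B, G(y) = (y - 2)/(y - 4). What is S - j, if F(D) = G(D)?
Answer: -136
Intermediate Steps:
G(y) = (-2 + y)/(-4 + y)
F(D) = (-2 + D)/(-4 + D)
j = 111 (j = 145 - 34 = 111)
S = -25 (S = -5*(-2 + 7)/(-4 + 7)*3 = -5*5/3*3 = -5*(⅓)*5*3 = -25*3/3 = -5*5 = -25)
S - j = -25 - 1*111 = -25 - 111 = -136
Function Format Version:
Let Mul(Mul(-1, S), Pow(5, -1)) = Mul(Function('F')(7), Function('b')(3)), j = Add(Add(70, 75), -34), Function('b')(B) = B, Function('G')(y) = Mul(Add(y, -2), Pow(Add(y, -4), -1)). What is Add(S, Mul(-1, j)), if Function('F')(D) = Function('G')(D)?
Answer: -136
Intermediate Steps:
Function('G')(y) = Mul(Pow(Add(-4, y), -1), Add(-2, y)) (Function('G')(y) = Mul(Add(-2, y), Pow(Add(-4, y), -1)) = Mul(Pow(Add(-4, y), -1), Add(-2, y)))
Function('F')(D) = Mul(Pow(Add(-4, D), -1), Add(-2, D))
j = 111 (j = Add(145, -34) = 111)
S = -25 (S = Mul(-5, Mul(Mul(Pow(Add(-4, 7), -1), Add(-2, 7)), 3)) = Mul(-5, Mul(Mul(Pow(3, -1), 5), 3)) = Mul(-5, Mul(Mul(Rational(1, 3), 5), 3)) = Mul(-5, Mul(Rational(5, 3), 3)) = Mul(-5, 5) = -25)
Add(S, Mul(-1, j)) = Add(-25, Mul(-1, 111)) = Add(-25, -111) = -136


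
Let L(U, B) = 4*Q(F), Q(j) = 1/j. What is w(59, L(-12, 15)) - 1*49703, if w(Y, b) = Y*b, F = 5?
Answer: -248279/5 ≈ -49656.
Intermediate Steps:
L(U, B) = 4/5
w(59, L(-12, 15)) - 1*49703 = 59*(4/5) - 1*49703 = 236/5 - 49703 = -248279/5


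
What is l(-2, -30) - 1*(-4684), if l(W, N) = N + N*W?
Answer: 4714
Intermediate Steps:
l(-2, -30) - 1*(-4684) = -30*(1 - 2) - 1*(-4684) = -30*(-1) + 4684 = 30 + 4684 = 4714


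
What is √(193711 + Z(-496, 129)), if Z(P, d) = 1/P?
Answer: 11*√24615705/124 ≈ 440.13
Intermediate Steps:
√(193711 + Z(-496, 129)) = √(193711 + 1/(-496)) = √(193711 - 1/496) = √(96080655/496) = 11*√24615705/124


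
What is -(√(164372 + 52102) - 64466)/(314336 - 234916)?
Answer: 32233/39710 - √216474/79420 ≈ 0.80585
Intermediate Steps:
-(√(164372 + 52102) - 64466)/(314336 - 234916) = -(√216474 - 64466)/79420 = -(-64466 + √216474)/79420 = -(-32233/39710 + √216474/79420) = 32233/39710 - √216474/79420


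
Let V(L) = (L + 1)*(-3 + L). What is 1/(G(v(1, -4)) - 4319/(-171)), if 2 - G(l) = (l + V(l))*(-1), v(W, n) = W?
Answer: 171/4148 ≈ 0.041225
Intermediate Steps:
V(L) = (1 + L)*(-3 + L)
G(l) = -1 + l² - l (G(l) = 2 - (l + (-3 + l² - 2*l))*(-1) = 2 - (-3 + l² - l)*(-1) = 2 - (3 + l - l²) = 2 + (-3 + l² - l) = -1 + l² - l)
1/(G(v(1, -4)) - 4319/(-171)) = 1/((-1 + 1² - 1*1) - 4319/(-171)) = 1/((-1 + 1 - 1) - 4319*(-1/171)) = 1/(-1 + 4319/171) = 1/(4148/171) = 171/4148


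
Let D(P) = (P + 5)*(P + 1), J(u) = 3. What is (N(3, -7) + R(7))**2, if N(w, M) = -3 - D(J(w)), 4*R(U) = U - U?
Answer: 1225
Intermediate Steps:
R(U) = 0 (R(U) = (U - U)/4 = (1/4)*0 = 0)
D(P) = (1 + P)*(5 + P) (D(P) = (5 + P)*(1 + P) = (1 + P)*(5 + P))
N(w, M) = -35 (N(w, M) = -3 - (5 + 3**2 + 6*3) = -3 - (5 + 9 + 18) = -3 - 1*32 = -3 - 32 = -35)
(N(3, -7) + R(7))**2 = (-35 + 0)**2 = (-35)**2 = 1225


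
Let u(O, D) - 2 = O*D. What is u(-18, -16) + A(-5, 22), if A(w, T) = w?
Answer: 285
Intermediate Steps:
u(O, D) = 2 + D*O (u(O, D) = 2 + O*D = 2 + D*O)
u(-18, -16) + A(-5, 22) = (2 - 16*(-18)) - 5 = (2 + 288) - 5 = 290 - 5 = 285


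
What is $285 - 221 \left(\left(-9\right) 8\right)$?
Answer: $16197$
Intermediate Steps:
$285 - 221 \left(\left(-9\right) 8\right) = 285 - -15912 = 285 + 15912 = 16197$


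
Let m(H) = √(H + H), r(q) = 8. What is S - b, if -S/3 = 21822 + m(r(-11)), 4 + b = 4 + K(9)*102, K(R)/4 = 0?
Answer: -65478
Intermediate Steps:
K(R) = 0 (K(R) = 4*0 = 0)
m(H) = √2*√H (m(H) = √(2*H) = √2*√H)
b = 0 (b = -4 + (4 + 0*102) = -4 + (4 + 0) = -4 + 4 = 0)
S = -65478 (S = -3*(21822 + √2*√8) = -3*(21822 + √2*(2*√2)) = -3*(21822 + 4) = -3*21826 = -65478)
S - b = -65478 - 1*0 = -65478 + 0 = -65478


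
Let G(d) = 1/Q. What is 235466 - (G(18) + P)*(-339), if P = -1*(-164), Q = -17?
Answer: 4947715/17 ≈ 2.9104e+5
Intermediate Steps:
G(d) = -1/17 (G(d) = 1/(-17) = -1/17)
P = 164
235466 - (G(18) + P)*(-339) = 235466 - (-1/17 + 164)*(-339) = 235466 - 2787*(-339)/17 = 235466 - 1*(-944793/17) = 235466 + 944793/17 = 4947715/17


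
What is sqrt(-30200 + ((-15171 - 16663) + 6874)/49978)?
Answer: 2*I*sqrt(4714676379230)/24989 ≈ 173.78*I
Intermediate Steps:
sqrt(-30200 + ((-15171 - 16663) + 6874)/49978) = sqrt(-30200 + (-31834 + 6874)*(1/49978)) = sqrt(-30200 - 24960*1/49978) = sqrt(-30200 - 12480/24989) = sqrt(-754680280/24989) = 2*I*sqrt(4714676379230)/24989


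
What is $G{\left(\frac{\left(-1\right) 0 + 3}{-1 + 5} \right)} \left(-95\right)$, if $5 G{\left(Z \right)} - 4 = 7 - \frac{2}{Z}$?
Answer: $- \frac{475}{3} \approx -158.33$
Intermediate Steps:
$G{\left(Z \right)} = \frac{11}{5} - \frac{2}{5 Z}$ ($G{\left(Z \right)} = \frac{4}{5} + \frac{7 - \frac{2}{Z}}{5} = \frac{4}{5} + \left(\frac{7}{5} - \frac{2}{5 Z}\right) = \frac{11}{5} - \frac{2}{5 Z}$)
$G{\left(\frac{\left(-1\right) 0 + 3}{-1 + 5} \right)} \left(-95\right) = \frac{-2 + 11 \frac{\left(-1\right) 0 + 3}{-1 + 5}}{5 \frac{\left(-1\right) 0 + 3}{-1 + 5}} \left(-95\right) = \frac{-2 + 11 \frac{0 + 3}{4}}{5 \frac{0 + 3}{4}} \left(-95\right) = \frac{-2 + 11 \cdot 3 \cdot \frac{1}{4}}{5 \cdot 3 \cdot \frac{1}{4}} \left(-95\right) = \frac{-2 + 11 \cdot \frac{3}{4}}{5 \cdot \frac{3}{4}} \left(-95\right) = \frac{1}{5} \cdot \frac{4}{3} \left(-2 + \frac{33}{4}\right) \left(-95\right) = \frac{1}{5} \cdot \frac{4}{3} \cdot \frac{25}{4} \left(-95\right) = \frac{5}{3} \left(-95\right) = - \frac{475}{3}$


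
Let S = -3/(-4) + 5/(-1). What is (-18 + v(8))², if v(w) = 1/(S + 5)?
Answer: 2500/9 ≈ 277.78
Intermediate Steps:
S = -17/4 (S = -3*(-¼) + 5*(-1) = ¾ - 5 = -17/4 ≈ -4.2500)
v(w) = 4/3 (v(w) = 1/(-17/4 + 5) = 1/(¾) = 4/3)
(-18 + v(8))² = (-18 + 4/3)² = (-50/3)² = 2500/9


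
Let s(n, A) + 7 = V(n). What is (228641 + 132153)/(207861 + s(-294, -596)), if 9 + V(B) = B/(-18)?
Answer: 541191/311792 ≈ 1.7357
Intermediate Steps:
V(B) = -9 - B/18 (V(B) = -9 + B/(-18) = -9 + B*(-1/18) = -9 - B/18)
s(n, A) = -16 - n/18 (s(n, A) = -7 + (-9 - n/18) = -16 - n/18)
(228641 + 132153)/(207861 + s(-294, -596)) = (228641 + 132153)/(207861 + (-16 - 1/18*(-294))) = 360794/(207861 + (-16 + 49/3)) = 360794/(207861 + 1/3) = 360794/(623584/3) = 360794*(3/623584) = 541191/311792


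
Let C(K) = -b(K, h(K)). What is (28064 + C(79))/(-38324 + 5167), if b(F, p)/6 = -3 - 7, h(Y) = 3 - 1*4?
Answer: -28124/33157 ≈ -0.84821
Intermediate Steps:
h(Y) = -1 (h(Y) = 3 - 4 = -1)
b(F, p) = -60 (b(F, p) = 6*(-3 - 7) = 6*(-10) = -60)
C(K) = 60 (C(K) = -1*(-60) = 60)
(28064 + C(79))/(-38324 + 5167) = (28064 + 60)/(-38324 + 5167) = 28124/(-33157) = 28124*(-1/33157) = -28124/33157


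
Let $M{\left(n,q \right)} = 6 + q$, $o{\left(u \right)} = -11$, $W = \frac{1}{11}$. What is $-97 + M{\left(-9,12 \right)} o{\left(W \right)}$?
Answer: $-295$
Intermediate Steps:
$W = \frac{1}{11} \approx 0.090909$
$-97 + M{\left(-9,12 \right)} o{\left(W \right)} = -97 + \left(6 + 12\right) \left(-11\right) = -97 + 18 \left(-11\right) = -97 - 198 = -295$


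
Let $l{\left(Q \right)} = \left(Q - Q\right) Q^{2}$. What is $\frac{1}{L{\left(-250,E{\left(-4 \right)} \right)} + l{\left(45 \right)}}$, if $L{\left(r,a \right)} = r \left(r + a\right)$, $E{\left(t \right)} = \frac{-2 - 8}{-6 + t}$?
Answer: $\frac{1}{62250} \approx 1.6064 \cdot 10^{-5}$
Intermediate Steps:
$E{\left(t \right)} = - \frac{10}{-6 + t}$
$L{\left(r,a \right)} = r \left(a + r\right)$
$l{\left(Q \right)} = 0$ ($l{\left(Q \right)} = 0 Q^{2} = 0$)
$\frac{1}{L{\left(-250,E{\left(-4 \right)} \right)} + l{\left(45 \right)}} = \frac{1}{- 250 \left(- \frac{10}{-6 - 4} - 250\right) + 0} = \frac{1}{- 250 \left(- \frac{10}{-10} - 250\right) + 0} = \frac{1}{- 250 \left(\left(-10\right) \left(- \frac{1}{10}\right) - 250\right) + 0} = \frac{1}{- 250 \left(1 - 250\right) + 0} = \frac{1}{\left(-250\right) \left(-249\right) + 0} = \frac{1}{62250 + 0} = \frac{1}{62250}$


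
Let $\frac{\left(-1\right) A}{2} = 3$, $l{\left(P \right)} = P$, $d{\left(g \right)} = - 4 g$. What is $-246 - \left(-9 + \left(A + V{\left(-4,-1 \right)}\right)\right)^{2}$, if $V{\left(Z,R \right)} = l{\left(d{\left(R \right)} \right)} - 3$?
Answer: $-442$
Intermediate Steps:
$A = -6$ ($A = \left(-2\right) 3 = -6$)
$V{\left(Z,R \right)} = -3 - 4 R$ ($V{\left(Z,R \right)} = - 4 R - 3 = -3 - 4 R$)
$-246 - \left(-9 + \left(A + V{\left(-4,-1 \right)}\right)\right)^{2} = -246 - \left(-9 - 5\right)^{2} = -246 - \left(-14\right)^{2} = -246 - 196 = -442$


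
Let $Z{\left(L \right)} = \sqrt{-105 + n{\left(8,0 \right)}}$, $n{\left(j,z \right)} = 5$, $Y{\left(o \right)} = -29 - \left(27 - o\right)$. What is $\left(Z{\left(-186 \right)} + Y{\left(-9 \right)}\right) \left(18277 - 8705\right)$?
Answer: $-622180 + 95720 i \approx -6.2218 \cdot 10^{5} + 95720.0 i$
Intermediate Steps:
$Y{\left(o \right)} = -56 + o$ ($Y{\left(o \right)} = -29 + \left(-27 + o\right) = -56 + o$)
$Z{\left(L \right)} = 10 i$ ($Z{\left(L \right)} = \sqrt{-105 + 5} = \sqrt{-100} = 10 i$)
$\left(Z{\left(-186 \right)} + Y{\left(-9 \right)}\right) \left(18277 - 8705\right) = \left(10 i - 65\right) \left(18277 - 8705\right) = \left(10 i - 65\right) 9572 = \left(-65 + 10 i\right) 9572 = -622180 + 95720 i$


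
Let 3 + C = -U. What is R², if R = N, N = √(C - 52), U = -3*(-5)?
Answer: -70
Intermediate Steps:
U = 15
C = -18 (C = -3 - 1*15 = -3 - 15 = -18)
N = I*√70 (N = √(-18 - 52) = √(-70) = I*√70 ≈ 8.3666*I)
R = I*√70 ≈ 8.3666*I
R² = (I*√70)² = -70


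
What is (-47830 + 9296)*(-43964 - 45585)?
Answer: 3450681166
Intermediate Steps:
(-47830 + 9296)*(-43964 - 45585) = -38534*(-89549) = 3450681166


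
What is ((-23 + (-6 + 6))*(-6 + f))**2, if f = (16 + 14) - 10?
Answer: 103684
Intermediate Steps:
f = 20 (f = 30 - 10 = 20)
((-23 + (-6 + 6))*(-6 + f))**2 = ((-23 + (-6 + 6))*(-6 + 20))**2 = ((-23 + 0)*14)**2 = (-23*14)**2 = (-322)**2 = 103684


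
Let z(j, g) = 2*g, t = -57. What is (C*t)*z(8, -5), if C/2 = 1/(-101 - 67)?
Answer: -95/14 ≈ -6.7857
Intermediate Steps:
C = -1/84 (C = 2/(-101 - 67) = 2/(-168) = 2*(-1/168) = -1/84 ≈ -0.011905)
(C*t)*z(8, -5) = (-1/84*(-57))*(2*(-5)) = (19/28)*(-10) = -95/14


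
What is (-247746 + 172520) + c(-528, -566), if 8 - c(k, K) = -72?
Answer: -75146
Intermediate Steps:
c(k, K) = 80 (c(k, K) = 8 - 1*(-72) = 8 + 72 = 80)
(-247746 + 172520) + c(-528, -566) = (-247746 + 172520) + 80 = -75226 + 80 = -75146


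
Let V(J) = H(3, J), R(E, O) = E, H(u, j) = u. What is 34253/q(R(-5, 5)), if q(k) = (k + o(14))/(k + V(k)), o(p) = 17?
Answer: -34253/6 ≈ -5708.8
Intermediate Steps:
V(J) = 3
q(k) = (17 + k)/(3 + k) (q(k) = (k + 17)/(k + 3) = (17 + k)/(3 + k))
34253/q(R(-5, 5)) = 34253/(((17 - 5)/(3 - 5))) = 34253/((12/(-2))) = 34253/((-½*12)) = 34253/(-6) = 34253*(-⅙) = -34253/6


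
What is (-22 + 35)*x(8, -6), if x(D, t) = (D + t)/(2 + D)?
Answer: 13/5 ≈ 2.6000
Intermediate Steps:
x(D, t) = (D + t)/(2 + D)
(-22 + 35)*x(8, -6) = (-22 + 35)*((8 - 6)/(2 + 8)) = 13*(2/10) = 13*((⅒)*2) = 13*(⅕) = 13/5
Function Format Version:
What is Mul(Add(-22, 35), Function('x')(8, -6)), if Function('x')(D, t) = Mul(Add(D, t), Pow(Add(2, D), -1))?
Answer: Rational(13, 5) ≈ 2.6000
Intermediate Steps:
Function('x')(D, t) = Mul(Pow(Add(2, D), -1), Add(D, t))
Mul(Add(-22, 35), Function('x')(8, -6)) = Mul(Add(-22, 35), Mul(Pow(Add(2, 8), -1), Add(8, -6))) = Mul(13, Mul(Pow(10, -1), 2)) = Mul(13, Mul(Rational(1, 10), 2)) = Mul(13, Rational(1, 5)) = Rational(13, 5)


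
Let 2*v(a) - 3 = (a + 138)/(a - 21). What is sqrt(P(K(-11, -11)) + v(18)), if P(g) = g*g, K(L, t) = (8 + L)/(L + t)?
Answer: 17*I*sqrt(41)/22 ≈ 4.9479*I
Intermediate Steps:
K(L, t) = (8 + L)/(L + t)
v(a) = 3/2 + (138 + a)/(2*(-21 + a)) (v(a) = 3/2 + ((a + 138)/(a - 21))/2 = 3/2 + ((138 + a)/(-21 + a))/2 = 3/2 + (138 + a)/(2*(-21 + a)))
P(g) = g**2
sqrt(P(K(-11, -11)) + v(18)) = sqrt(((8 - 11)/(-11 - 11))**2 + (75 + 4*18)/(2*(-21 + 18))) = sqrt((-3/(-22))**2 + (1/2)*(75 + 72)/(-3)) = sqrt((-1/22*(-3))**2 + (1/2)*(-1/3)*147) = sqrt((3/22)**2 - 49/2) = sqrt(9/484 - 49/2) = sqrt(-11849/484) = 17*I*sqrt(41)/22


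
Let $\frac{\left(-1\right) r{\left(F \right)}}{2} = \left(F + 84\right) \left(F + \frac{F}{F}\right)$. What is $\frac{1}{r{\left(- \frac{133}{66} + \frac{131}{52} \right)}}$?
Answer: $- \frac{1472328}{374268229} \approx -0.0039339$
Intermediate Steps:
$r{\left(F \right)} = - 2 \left(1 + F\right) \left(84 + F\right)$ ($r{\left(F \right)} = - 2 \left(F + 84\right) \left(F + \frac{F}{F}\right) = - 2 \left(84 + F\right) \left(F + 1\right) = - 2 \left(84 + F\right) \left(1 + F\right) = - 2 \left(1 + F\right) \left(84 + F\right)$)
$\frac{1}{r{\left(- \frac{133}{66} + \frac{131}{52} \right)}} = \frac{1}{-168 - 170 \left(- \frac{133}{66} + \frac{131}{52}\right) - 2 \left(- \frac{133}{66} + \frac{131}{52}\right)^{2}} = \frac{1}{-168 - \frac{73525}{858} - 2 \left(\frac{865}{1716}\right)^{2}} = \frac{1}{-168 - \frac{73525}{858} - \frac{748225}{1472328}} = \frac{1}{- \frac{374268229}{1472328}} = - \frac{1472328}{374268229}$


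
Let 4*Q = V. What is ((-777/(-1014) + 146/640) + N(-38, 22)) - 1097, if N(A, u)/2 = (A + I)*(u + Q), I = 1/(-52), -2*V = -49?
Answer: -174926483/54080 ≈ -3234.6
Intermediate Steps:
V = 49/2 (V = -1/2*(-49) = 49/2 ≈ 24.500)
Q = 49/8 (Q = (1/4)*(49/2) = 49/8 ≈ 6.1250)
I = -1/52 ≈ -0.019231
N(A, u) = 2*(-1/52 + A)*(49/8 + u) (N(A, u) = 2*((A - 1/52)*(u + 49/8)) = 2*((-1/52 + A)*(49/8 + u)) = 2*(-1/52 + A)*(49/8 + u))
((-777/(-1014) + 146/640) + N(-38, 22)) - 1097 = ((-777/(-1014) + 146/640) + (-49/208 - 1/26*22 + (49/4)*(-38) + 2*(-38)*22)) - 1097 = ((-777*(-1/1014) + 146*(1/640)) + (-49/208 - 11/13 - 931/2 - 1672)) - 1097 = ((259/338 + 73/320) - 444825/208) - 1097 = (53777/54080 - 444825/208) - 1097 = -115600723/54080 - 1097 = -174926483/54080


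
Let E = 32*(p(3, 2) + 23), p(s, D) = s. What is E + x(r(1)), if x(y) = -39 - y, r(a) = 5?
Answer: 788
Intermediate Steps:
E = 832 (E = 32*(3 + 23) = 32*26 = 832)
E + x(r(1)) = 832 + (-39 - 1*5) = 832 + (-39 - 5) = 832 - 44 = 788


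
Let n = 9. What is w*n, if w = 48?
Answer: 432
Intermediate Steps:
w*n = 48*9 = 432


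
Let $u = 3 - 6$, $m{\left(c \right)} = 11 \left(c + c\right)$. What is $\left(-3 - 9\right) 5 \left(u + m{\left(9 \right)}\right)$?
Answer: $-11700$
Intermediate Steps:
$m{\left(c \right)} = 22 c$ ($m{\left(c \right)} = 11 \cdot 2 c = 22 c$)
$u = -3$ ($u = 3 - 6 = -3$)
$\left(-3 - 9\right) 5 \left(u + m{\left(9 \right)}\right) = \left(-3 - 9\right) 5 \left(-3 + 22 \cdot 9\right) = \left(-12\right) 5 \left(-3 + 198\right) = \left(-60\right) 195 = -11700$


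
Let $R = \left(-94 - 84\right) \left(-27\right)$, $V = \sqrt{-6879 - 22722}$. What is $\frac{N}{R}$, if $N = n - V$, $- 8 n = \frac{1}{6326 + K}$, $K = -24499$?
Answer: $\frac{1}{698715504} - \frac{i \sqrt{3289}}{1602} \approx 1.4312 \cdot 10^{-9} - 0.035799 i$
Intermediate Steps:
$V = 3 i \sqrt{3289}$ ($V = \sqrt{-29601} = 3 i \sqrt{3289} \approx 172.05 i$)
$n = \frac{1}{145384}$ ($n = - \frac{1}{8 \left(6326 - 24499\right)} = - \frac{1}{8 \left(-18173\right)} = \left(- \frac{1}{8}\right) \left(- \frac{1}{18173}\right) = \frac{1}{145384} \approx 6.8783 \cdot 10^{-6}$)
$N = \frac{1}{145384} - 3 i \sqrt{3289} \approx 6.8783 \cdot 10^{-6} - 172.05 i$
$R = 4806$ ($R = \left(-178\right) \left(-27\right) = 4806$)
$\frac{N}{R} = \frac{\frac{1}{145384} - 3 i \sqrt{3289}}{4806} = \left(\frac{1}{145384} - 3 i \sqrt{3289}\right) \frac{1}{4806} = \frac{1}{698715504} - \frac{i \sqrt{3289}}{1602}$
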